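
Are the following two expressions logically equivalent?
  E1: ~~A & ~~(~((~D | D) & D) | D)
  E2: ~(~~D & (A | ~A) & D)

E1: ~~A & ~~(~((~D | D) & D) | D)
    = ~~A & ~~(~D | D)   [complement / identity]
    = ~~A & (~D | D)   [double negation]
    = A & (~D | D)   [double negation]
    = A   [complement / identity]
E2: ~(~~D & (A | ~A) & D)
    = ~(~~D & D)   [complement / identity]
    = ~(D & D)   [double negation]
    = ~D   [idempotence]
These differ: at A=0, D=0, E1 = 0 but E2 = 1.

No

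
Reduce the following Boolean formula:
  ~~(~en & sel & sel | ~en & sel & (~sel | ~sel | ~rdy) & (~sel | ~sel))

~en & sel

~~(~en & sel & sel | ~en & sel & (~sel | ~sel | ~rdy) & (~sel | ~sel))
= ~en & sel & sel | ~en & sel & (~sel | ~sel | ~rdy) & (~sel | ~sel)   — double negation
= ~en & sel & sel | ~en & sel & (~sel | ~sel)   — absorption
= ~en & sel & sel | ~en & sel & ~sel   — idempotence
= ~en & sel   — distribution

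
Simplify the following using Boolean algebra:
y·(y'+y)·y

y

y·(y'+y)·y
= y·y   (complement / identity)
= y   (idempotence)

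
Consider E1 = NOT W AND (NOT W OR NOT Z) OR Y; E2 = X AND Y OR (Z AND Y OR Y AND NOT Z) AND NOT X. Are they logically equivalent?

No

E1: NOT W AND (NOT W OR NOT Z) OR Y
    = NOT W OR Y
E2: X AND Y OR (Z AND Y OR Y AND NOT Z) AND NOT X
    = X AND Y OR Y AND NOT X
    = Y
These differ: at W=0, X=1, Y=0, Z=0, E1 = 1 but E2 = 0.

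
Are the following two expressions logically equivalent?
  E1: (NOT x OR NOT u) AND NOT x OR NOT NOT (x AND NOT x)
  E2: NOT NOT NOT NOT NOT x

Yes

E1: (NOT x OR NOT u) AND NOT x OR NOT NOT (x AND NOT x)
    = NOT x OR NOT NOT (x AND NOT x)   (absorption)
    = NOT x OR x AND NOT x   (double negation)
    = NOT x   (complement / identity)
E2: NOT NOT NOT NOT NOT x
    = NOT NOT NOT x   (double negation)
    = NOT x   (double negation)
Both reduce to NOT x, so they are equivalent.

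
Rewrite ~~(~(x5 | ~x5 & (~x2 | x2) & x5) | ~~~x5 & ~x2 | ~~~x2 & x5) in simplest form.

~~(~(x5 | ~x5 & (~x2 | x2) & x5) | ~~~x5 & ~x2 | ~~~x2 & x5)
= ~~(~(x5 | ~x5 & (~x2 | x2) & x5) | ~x5 & ~x2 | ~~~x2 & x5)
= ~~(~(x5 | ~x5 & x5) | ~x5 & ~x2 | ~~~x2 & x5)
= ~~(~(x5 | ~x5 & x5) | ~x5 & ~x2 | ~x2 & x5)
= ~~(~x5 | ~x5 & ~x2 | ~x2 & x5)
= ~x5 | ~x5 & ~x2 | ~x2 & x5
= ~x5 | ~x2

~x5 | ~x2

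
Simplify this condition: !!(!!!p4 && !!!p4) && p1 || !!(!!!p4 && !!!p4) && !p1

!p4

!!(!!!p4 && !!!p4) && p1 || !!(!!!p4 && !!!p4) && !p1
= !!(!!!p4 && !!!p4)   — distribution
= !(!!p4 || !!p4)   — De Morgan
= !!!p4   — idempotence
= !p4   — double negation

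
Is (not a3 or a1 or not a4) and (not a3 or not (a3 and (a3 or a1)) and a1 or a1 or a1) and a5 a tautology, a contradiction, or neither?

(not a3 or a1 or not a4) and (not a3 or not (a3 and (a3 or a1)) and a1 or a1 or a1) and a5
= (not a3 or a1 or not a4) and (not a3 or not a3 and a1 or a1 or a1) and a5
= (not a3 or a1 or not a4) and (not a3 or a1 or a1) and a5
= (not a3 or a1 or not a4) and (not a3 or a1) and a5
= (not a3 or a1) and a5
This depends on a1, a3, a5, so it is not a constant.

neither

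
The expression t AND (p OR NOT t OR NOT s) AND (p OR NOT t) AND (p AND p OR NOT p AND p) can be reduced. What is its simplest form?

t AND p

t AND (p OR NOT t OR NOT s) AND (p OR NOT t) AND (p AND p OR NOT p AND p)
= t AND (p OR NOT t OR NOT s) AND (p OR NOT t) AND p   — distribution
= t AND (p OR NOT t) AND p   — absorption
= t AND p   — absorption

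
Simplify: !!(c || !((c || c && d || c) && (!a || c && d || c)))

!!(c || !((c || c && d || c) && (!a || c && d || c)))
= !!(c || !(c && !a || c && d || c))   — distribution
= !!(c || !(c && !a || c))   — absorption
= !!(c || !c)   — absorption
= c || !c   — double negation
= true   — complement

true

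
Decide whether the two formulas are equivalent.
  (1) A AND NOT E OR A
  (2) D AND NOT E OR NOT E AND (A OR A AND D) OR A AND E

E1: A AND NOT E OR A
    = A   — absorption
E2: D AND NOT E OR NOT E AND (A OR A AND D) OR A AND E
    = D AND NOT E OR NOT E AND A OR A AND E   — absorption
    = D AND NOT E OR A   — distribution
These differ: at A=0, D=1, E=0, E1 = 0 but E2 = 1.

No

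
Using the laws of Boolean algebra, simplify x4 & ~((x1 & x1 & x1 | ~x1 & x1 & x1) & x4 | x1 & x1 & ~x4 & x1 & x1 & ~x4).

x4 & ~((x1 & x1 & x1 | ~x1 & x1 & x1) & x4 | x1 & x1 & ~x4 & x1 & x1 & ~x4)
= x4 & ~(x1 & x1 & x4 | x1 & x1 & ~x4 & x1 & x1 & ~x4)
= x4 & ~(x1 & x1 & x4 | x1 & x1 & ~x4)
= x4 & ~(x1 & x1)
= x4 & ~x1

x4 & ~x1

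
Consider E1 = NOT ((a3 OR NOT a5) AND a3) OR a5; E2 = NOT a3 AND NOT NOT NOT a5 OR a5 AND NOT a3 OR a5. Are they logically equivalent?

E1: NOT ((a3 OR NOT a5) AND a3) OR a5
    = NOT a3 OR a5   (absorption)
E2: NOT a3 AND NOT NOT NOT a5 OR a5 AND NOT a3 OR a5
    = NOT a3 AND NOT a5 OR a5 AND NOT a3 OR a5   (double negation)
    = NOT a3 OR a5   (distribution)
Both reduce to NOT a3 OR a5, so they are equivalent.

Yes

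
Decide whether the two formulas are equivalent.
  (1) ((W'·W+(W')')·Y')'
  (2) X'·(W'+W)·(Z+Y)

E1: ((W'·W+(W')')·Y')'
    = ((W')'·Y')'
    = W'+Y
E2: X'·(W'+W)·(Z+Y)
    = X'·(Z+Y)
These differ: at W=0, X=1, Y=0, Z=0, E1 = 1 but E2 = 0.

No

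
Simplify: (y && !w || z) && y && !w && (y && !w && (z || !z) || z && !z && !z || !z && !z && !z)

(y && !w || z) && y && !w && (y && !w && (z || !z) || z && !z && !z || !z && !z && !z)
= (y && !w || z) && y && !w && (y && !w && (z || !z) || !z && !z)   (distribution)
= (y && !w || z) && y && !w && (y && !w && (z || !z) || !z)   (idempotence)
= (y && !w || z) && y && !w && (y && !w || !z)   (complement / identity)
= y && !w && (y && !w || !z)   (absorption)
= y && !w   (absorption)

y && !w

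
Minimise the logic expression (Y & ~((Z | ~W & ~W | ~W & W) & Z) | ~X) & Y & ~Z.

Y & ~Z

(Y & ~((Z | ~W & ~W | ~W & W) & Z) | ~X) & Y & ~Z
= (Y & ~((Z | ~W) & Z) | ~X) & Y & ~Z   (distribution)
= (Y & ~Z | ~X) & Y & ~Z   (absorption)
= Y & ~Z   (absorption)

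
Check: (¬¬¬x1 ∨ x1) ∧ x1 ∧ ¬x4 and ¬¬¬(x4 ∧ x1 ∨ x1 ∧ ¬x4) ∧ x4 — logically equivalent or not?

No

E1: (¬¬¬x1 ∨ x1) ∧ x1 ∧ ¬x4
    = (¬x1 ∨ x1) ∧ x1 ∧ ¬x4
    = x1 ∧ ¬x4
E2: ¬¬¬(x4 ∧ x1 ∨ x1 ∧ ¬x4) ∧ x4
    = ¬¬¬x1 ∧ x4
    = ¬x1 ∧ x4
These differ: at x1=1, x4=0, E1 = 1 but E2 = 0.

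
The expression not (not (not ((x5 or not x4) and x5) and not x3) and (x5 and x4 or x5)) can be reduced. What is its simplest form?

not (not (not ((x5 or not x4) and x5) and not x3) and (x5 and x4 or x5))
= not (not (not ((x5 or not x4) and x5) and not x3) and x5)   [absorption]
= not (not (not x5 and not x3) and x5)   [absorption]
= not ((x5 or x3) and x5)   [De Morgan]
= not x5   [absorption]

not x5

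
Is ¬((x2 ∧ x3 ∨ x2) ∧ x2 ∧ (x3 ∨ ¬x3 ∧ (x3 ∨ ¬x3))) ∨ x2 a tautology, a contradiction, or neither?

¬((x2 ∧ x3 ∨ x2) ∧ x2 ∧ (x3 ∨ ¬x3 ∧ (x3 ∨ ¬x3))) ∨ x2
= ¬(x2 ∧ x2 ∧ (x3 ∨ ¬x3 ∧ (x3 ∨ ¬x3))) ∨ x2   [absorption]
= ¬(x2 ∧ x2 ∧ (x3 ∨ ¬x3)) ∨ x2   [complement / identity]
= ¬(x2 ∧ x2) ∨ x2   [complement / identity]
= ¬x2 ∨ x2   [idempotence]
= True   [complement]

tautology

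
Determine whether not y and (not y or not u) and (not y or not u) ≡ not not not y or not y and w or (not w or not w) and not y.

E1: not y and (not y or not u) and (not y or not u)
    = not y and (not y or not u)   (absorption)
    = not y   (absorption)
E2: not not not y or not y and w or (not w or not w) and not y
    = not not not y or not y and w or not w and not y   (idempotence)
    = not y or not y and w or not w and not y   (double negation)
    = not y or not y   (distribution)
    = not y   (idempotence)
Both reduce to not y, so they are equivalent.

Yes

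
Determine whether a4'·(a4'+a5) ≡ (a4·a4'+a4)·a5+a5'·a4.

E1: a4'·(a4'+a5)
    = a4'   — absorption
E2: (a4·a4'+a4)·a5+a5'·a4
    = a4·a5+a5'·a4   — complement / identity
    = a4   — distribution
These differ: at a4=0, a5=0, E1 = 1 but E2 = 0.

No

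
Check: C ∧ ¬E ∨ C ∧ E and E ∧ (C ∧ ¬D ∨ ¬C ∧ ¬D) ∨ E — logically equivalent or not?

E1: C ∧ ¬E ∨ C ∧ E
    = C   — distribution
E2: E ∧ (C ∧ ¬D ∨ ¬C ∧ ¬D) ∨ E
    = E ∧ ¬D ∨ E   — distribution
    = E   — absorption
These differ: at C=0, D=0, E=1, E1 = 0 but E2 = 1.

No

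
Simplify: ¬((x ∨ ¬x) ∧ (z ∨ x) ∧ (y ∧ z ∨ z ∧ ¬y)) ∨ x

¬((x ∨ ¬x) ∧ (z ∨ x) ∧ (y ∧ z ∨ z ∧ ¬y)) ∨ x
= ¬((z ∨ x) ∧ (y ∧ z ∨ z ∧ ¬y)) ∨ x   — complement / identity
= ¬((z ∨ x) ∧ z) ∨ x   — distribution
= ¬z ∨ x   — absorption

¬z ∨ x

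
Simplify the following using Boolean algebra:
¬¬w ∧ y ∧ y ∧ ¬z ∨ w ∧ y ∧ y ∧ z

w ∧ y

¬¬w ∧ y ∧ y ∧ ¬z ∨ w ∧ y ∧ y ∧ z
= w ∧ y ∧ y ∧ ¬z ∨ w ∧ y ∧ y ∧ z   (double negation)
= w ∧ y ∧ y   (distribution)
= w ∧ y   (idempotence)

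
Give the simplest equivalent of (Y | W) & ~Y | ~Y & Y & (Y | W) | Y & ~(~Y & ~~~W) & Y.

(Y | W) & ~Y | ~Y & Y & (Y | W) | Y & ~(~Y & ~~~W) & Y
= (Y | W) & ~Y | ~Y & Y & (Y | W) | Y & ~(~Y & ~W) & Y   [double negation]
= (Y | W) & ~Y | ~Y & Y & (Y | W) | Y & (Y | W) & Y   [De Morgan]
= (Y | W) & ~Y | Y & (Y | W)   [distribution]
= Y | W   [distribution]

Y | W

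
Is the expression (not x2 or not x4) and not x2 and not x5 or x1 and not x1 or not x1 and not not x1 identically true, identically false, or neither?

(not x2 or not x4) and not x2 and not x5 or x1 and not x1 or not x1 and not not x1
= not x2 and not x5 or x1 and not x1 or not x1 and not not x1   — absorption
= not x2 and not x5 or x1 and not x1 or not x1 and x1   — double negation
= not x2 and not x5 or not x1 and x1   — complement / identity
= not x2 and not x5   — complement / identity
This depends on x2, x5, so it is not a constant.

neither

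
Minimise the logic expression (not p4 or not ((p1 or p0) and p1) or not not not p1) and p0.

(not p4 or not ((p1 or p0) and p1) or not not not p1) and p0
= (not p4 or not p1 or not not not p1) and p0   [absorption]
= (not p4 or not p1 or not p1) and p0   [double negation]
= (not p4 or not p1) and p0   [idempotence]

(not p4 or not p1) and p0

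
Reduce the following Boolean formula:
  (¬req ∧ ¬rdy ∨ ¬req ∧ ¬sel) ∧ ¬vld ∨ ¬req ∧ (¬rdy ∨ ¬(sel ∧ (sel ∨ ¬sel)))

(¬req ∧ ¬rdy ∨ ¬req ∧ ¬sel) ∧ ¬vld ∨ ¬req ∧ (¬rdy ∨ ¬(sel ∧ (sel ∨ ¬sel)))
= (¬req ∧ ¬rdy ∨ ¬req ∧ ¬sel) ∧ ¬vld ∨ ¬req ∧ (¬rdy ∨ ¬sel)
= ¬req ∧ (¬rdy ∨ ¬sel) ∧ ¬vld ∨ ¬req ∧ (¬rdy ∨ ¬sel)
= ¬req ∧ (¬rdy ∨ ¬sel)

¬req ∧ (¬rdy ∨ ¬sel)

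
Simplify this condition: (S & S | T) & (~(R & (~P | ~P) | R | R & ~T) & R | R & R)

(S & S | T) & (~(R & (~P | ~P) | R | R & ~T) & R | R & R)
= (S & S | T) & (~(R & ~P | R | R & ~T) & R | R & R)
= (S & S | T) & (~(R | R & ~T) & R | R & R)
= (S & S | T) & (~R & R | R & R)
= (S & S | T) & R
= (S | T) & R

(S | T) & R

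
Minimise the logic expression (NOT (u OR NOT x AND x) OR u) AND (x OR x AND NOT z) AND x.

(NOT (u OR NOT x AND x) OR u) AND (x OR x AND NOT z) AND x
= (NOT u OR u) AND (x OR x AND NOT z) AND x   — complement / identity
= (NOT u OR u) AND x AND x   — absorption
= x AND x   — complement / identity
= x   — idempotence

x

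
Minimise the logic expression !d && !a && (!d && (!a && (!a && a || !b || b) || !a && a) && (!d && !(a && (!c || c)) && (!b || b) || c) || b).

!d && !a

!d && !a && (!d && (!a && (!a && a || !b || b) || !a && a) && (!d && !(a && (!c || c)) && (!b || b) || c) || b)
= !d && !a && (!d && (!a && (!b || b) || !a && a) && (!d && !(a && (!c || c)) && (!b || b) || c) || b)   — complement / identity
= !d && !a && (!d && !a && (!b || b) && (!d && !(a && (!c || c)) && (!b || b) || c) || b)   — complement / identity
= !d && !a && (!d && !a && (!b || b) && (!d && !a && (!b || b) || c) || b)   — complement / identity
= !d && !a && (!d && !a && (!b || b) || b)   — absorption
= !d && !a && (!d && !a || b)   — complement / identity
= !d && !a   — absorption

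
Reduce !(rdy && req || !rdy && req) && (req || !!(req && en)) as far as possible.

!(rdy && req || !rdy && req) && (req || !!(req && en))
= !req && (req || !!(req && en))   (distribution)
= !req && (req || req && en)   (double negation)
= !req && req   (absorption)
= false   (complement)

false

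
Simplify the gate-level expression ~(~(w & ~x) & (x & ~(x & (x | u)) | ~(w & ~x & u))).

~(~(w & ~x) & (x & ~(x & (x | u)) | ~(w & ~x & u)))
= ~(~(w & ~x) & (x & ~x | ~(w & ~x & u)))   [absorption]
= ~(~(w & ~x) & ~(w & ~x & u))   [complement / identity]
= w & ~x | w & ~x & u   [De Morgan]
= w & ~x   [absorption]

w & ~x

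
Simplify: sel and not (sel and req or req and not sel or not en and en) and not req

sel and not (sel and req or req and not sel or not en and en) and not req
= sel and not ((sel or not sel) and req or not en and en) and not req   [distribution]
= sel and not ((sel or not sel) and req) and not req   [complement / identity]
= sel and not req and not req   [complement / identity]
= sel and not req   [idempotence]

sel and not req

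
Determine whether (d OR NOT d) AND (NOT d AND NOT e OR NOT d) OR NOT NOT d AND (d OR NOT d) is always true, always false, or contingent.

always true

(d OR NOT d) AND (NOT d AND NOT e OR NOT d) OR NOT NOT d AND (d OR NOT d)
= (d OR NOT d) AND (NOT d AND NOT e OR NOT d) OR d AND (d OR NOT d)   — double negation
= (d OR NOT d) AND NOT d OR d AND (d OR NOT d)   — absorption
= d OR NOT d   — distribution
= TRUE   — complement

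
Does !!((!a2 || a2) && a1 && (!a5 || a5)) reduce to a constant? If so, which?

!!((!a2 || a2) && a1 && (!a5 || a5))
= !!(a1 && (!a5 || a5))
= !!a1
= a1
This depends on a1, so it is not a constant.

no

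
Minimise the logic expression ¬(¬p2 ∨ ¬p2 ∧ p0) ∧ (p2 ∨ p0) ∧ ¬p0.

¬(¬p2 ∨ ¬p2 ∧ p0) ∧ (p2 ∨ p0) ∧ ¬p0
= ¬¬p2 ∧ (p2 ∨ p0) ∧ ¬p0   [absorption]
= p2 ∧ (p2 ∨ p0) ∧ ¬p0   [double negation]
= p2 ∧ ¬p0   [absorption]

p2 ∧ ¬p0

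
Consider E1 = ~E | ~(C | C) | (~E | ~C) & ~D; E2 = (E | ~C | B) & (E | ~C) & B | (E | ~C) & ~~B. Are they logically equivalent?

No

E1: ~E | ~(C | C) | (~E | ~C) & ~D
    = ~E | ~C | (~E | ~C) & ~D
    = ~E | ~C
E2: (E | ~C | B) & (E | ~C) & B | (E | ~C) & ~~B
    = (E | ~C | B) & (E | ~C) & B | (E | ~C) & B
    = (E | ~C) & B | (E | ~C) & B
    = (E | ~C) & B
These differ: at B=0, C=1, D=1, E=0, E1 = 1 but E2 = 0.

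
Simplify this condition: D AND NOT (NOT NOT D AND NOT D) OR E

D AND NOT (NOT NOT D AND NOT D) OR E
= D AND (NOT D OR D) OR E   — De Morgan
= D OR E   — complement / identity

D OR E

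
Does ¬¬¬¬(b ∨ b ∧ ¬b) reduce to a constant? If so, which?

¬¬¬¬(b ∨ b ∧ ¬b)
= ¬¬(b ∨ b ∧ ¬b)
= ¬¬b
= b
This depends on b, so it is not a constant.

no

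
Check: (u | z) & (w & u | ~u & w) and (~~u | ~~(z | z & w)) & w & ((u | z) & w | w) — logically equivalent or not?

E1: (u | z) & (w & u | ~u & w)
    = (u | z) & w   — distribution
E2: (~~u | ~~(z | z & w)) & w & ((u | z) & w | w)
    = (~~u | z | z & w) & w & ((u | z) & w | w)   — double negation
    = (u | z | z & w) & w & ((u | z) & w | w)   — double negation
    = (u | z) & w & ((u | z) & w | w)   — absorption
    = (u | z) & w   — absorption
Both reduce to (u | z) & w, so they are equivalent.

Yes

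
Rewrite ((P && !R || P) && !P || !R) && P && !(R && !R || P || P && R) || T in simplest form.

T

((P && !R || P) && !P || !R) && P && !(R && !R || P || P && R) || T
= ((P && !R || P) && !P || !R) && P && !(R && !R || P) || T   [absorption]
= ((P && !R || P) && !P || !R) && P && !P || T   [complement / identity]
= (P && !P || !R) && P && !P || T   [absorption]
= P && !P || T   [absorption]
= T   [complement / identity]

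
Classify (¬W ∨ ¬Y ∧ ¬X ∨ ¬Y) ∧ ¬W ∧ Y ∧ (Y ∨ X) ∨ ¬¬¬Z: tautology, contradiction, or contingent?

contingent

(¬W ∨ ¬Y ∧ ¬X ∨ ¬Y) ∧ ¬W ∧ Y ∧ (Y ∨ X) ∨ ¬¬¬Z
= (¬W ∨ ¬Y ∧ ¬X ∨ ¬Y) ∧ ¬W ∧ Y ∨ ¬¬¬Z   [absorption]
= (¬W ∨ ¬Y ∧ ¬X ∨ ¬Y) ∧ ¬W ∧ Y ∨ ¬Z   [double negation]
= (¬W ∨ ¬Y) ∧ ¬W ∧ Y ∨ ¬Z   [absorption]
= ¬W ∧ Y ∨ ¬Z   [absorption]
This depends on W, Y, Z, so it is not a constant.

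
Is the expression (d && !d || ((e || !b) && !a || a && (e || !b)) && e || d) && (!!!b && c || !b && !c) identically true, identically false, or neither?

(d && !d || ((e || !b) && !a || a && (e || !b)) && e || d) && (!!!b && c || !b && !c)
= (((e || !b) && !a || a && (e || !b)) && e || d) && (!!!b && c || !b && !c)   (complement / identity)
= ((e || !b) && e || d) && (!!!b && c || !b && !c)   (distribution)
= ((e || !b) && e || d) && (!b && c || !b && !c)   (double negation)
= (e || d) && (!b && c || !b && !c)   (absorption)
= (e || d) && !b   (distribution)
This depends on b, d, e, so it is not a constant.

neither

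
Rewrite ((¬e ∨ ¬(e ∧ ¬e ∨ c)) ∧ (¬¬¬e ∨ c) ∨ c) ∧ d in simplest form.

(¬e ∨ c) ∧ d

((¬e ∨ ¬(e ∧ ¬e ∨ c)) ∧ (¬¬¬e ∨ c) ∨ c) ∧ d
= ((¬e ∨ ¬(e ∧ ¬e ∨ c)) ∧ (¬e ∨ c) ∨ c) ∧ d   (double negation)
= (¬e ∨ ¬(e ∧ ¬e ∨ c) ∧ c ∨ c) ∧ d   (distribution)
= (¬e ∨ ¬c ∧ c ∨ c) ∧ d   (complement / identity)
= (¬e ∨ c) ∧ d   (complement / identity)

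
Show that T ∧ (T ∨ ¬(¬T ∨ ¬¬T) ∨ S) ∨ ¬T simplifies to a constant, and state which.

T ∧ (T ∨ ¬(¬T ∨ ¬¬T) ∨ S) ∨ ¬T
= T ∧ (T ∨ T ∧ ¬T ∨ S) ∨ ¬T
= T ∧ (T ∨ S) ∨ ¬T
= T ∨ ¬T
= True

True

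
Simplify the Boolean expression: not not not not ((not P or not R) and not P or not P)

not not not not ((not P or not R) and not P or not P)
= not not not not (not P or not P)
= not not not not not P
= not not not P
= not P

not P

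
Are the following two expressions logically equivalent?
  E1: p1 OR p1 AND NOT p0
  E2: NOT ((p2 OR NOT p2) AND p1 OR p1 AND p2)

No

E1: p1 OR p1 AND NOT p0
    = p1   — absorption
E2: NOT ((p2 OR NOT p2) AND p1 OR p1 AND p2)
    = NOT (p1 OR p1 AND p2)   — complement / identity
    = NOT p1   — absorption
These differ: at p0=1, p1=0, p2=1, E1 = 0 but E2 = 1.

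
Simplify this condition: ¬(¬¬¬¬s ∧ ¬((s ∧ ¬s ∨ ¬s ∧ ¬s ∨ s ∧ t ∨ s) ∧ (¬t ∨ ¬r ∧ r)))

¬s ∨ ¬t

¬(¬¬¬¬s ∧ ¬((s ∧ ¬s ∨ ¬s ∧ ¬s ∨ s ∧ t ∨ s) ∧ (¬t ∨ ¬r ∧ r)))
= ¬(¬¬¬¬s ∧ ¬((¬s ∨ s ∧ t ∨ s) ∧ (¬t ∨ ¬r ∧ r)))
= ¬(¬¬s ∧ ¬((¬s ∨ s ∧ t ∨ s) ∧ (¬t ∨ ¬r ∧ r)))
= ¬(¬¬s ∧ ¬((¬s ∨ s) ∧ (¬t ∨ ¬r ∧ r)))
= ¬(¬¬s ∧ ¬(¬t ∨ ¬r ∧ r))
= ¬(¬¬s ∧ ¬¬t)
= ¬s ∨ ¬t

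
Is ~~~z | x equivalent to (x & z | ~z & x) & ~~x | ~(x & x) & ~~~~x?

E1: ~~~z | x
    = ~z | x   — double negation
E2: (x & z | ~z & x) & ~~x | ~(x & x) & ~~~~x
    = x & ~~x | ~(x & x) & ~~~~x   — distribution
    = x & ~~x | ~(x & x) & ~~x   — double negation
    = x & ~~x | ~x & ~~x   — idempotence
    = ~~x   — distribution
    = x   — double negation
These differ: at x=0, z=0, E1 = 1 but E2 = 0.

No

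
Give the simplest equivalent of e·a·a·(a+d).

e·a

e·a·a·(a+d)
= e·a·a   — absorption
= e·a   — idempotence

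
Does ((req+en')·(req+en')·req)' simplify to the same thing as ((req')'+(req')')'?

Yes

E1: ((req+en')·(req+en')·req)'
    = ((req+en')·req)'   [idempotence]
    = req'   [absorption]
E2: ((req')'+(req')')'
    = ((req')')'   [idempotence]
    = req'   [double negation]
Both reduce to req', so they are equivalent.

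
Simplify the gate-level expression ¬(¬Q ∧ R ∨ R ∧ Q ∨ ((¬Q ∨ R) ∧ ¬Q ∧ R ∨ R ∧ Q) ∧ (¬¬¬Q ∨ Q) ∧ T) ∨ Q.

¬(¬Q ∧ R ∨ R ∧ Q ∨ ((¬Q ∨ R) ∧ ¬Q ∧ R ∨ R ∧ Q) ∧ (¬¬¬Q ∨ Q) ∧ T) ∨ Q
= ¬(¬Q ∧ R ∨ R ∧ Q ∨ ((¬Q ∨ R) ∧ ¬Q ∧ R ∨ R ∧ Q) ∧ (¬Q ∨ Q) ∧ T) ∨ Q   — double negation
= ¬(¬Q ∧ R ∨ R ∧ Q ∨ ((¬Q ∨ R) ∧ ¬Q ∧ R ∨ R ∧ Q) ∧ T) ∨ Q   — complement / identity
= ¬(¬Q ∧ R ∨ R ∧ Q ∨ (¬Q ∧ R ∨ R ∧ Q) ∧ T) ∨ Q   — absorption
= ¬(¬Q ∧ R ∨ R ∧ Q) ∨ Q   — absorption
= ¬R ∨ Q   — distribution

¬R ∨ Q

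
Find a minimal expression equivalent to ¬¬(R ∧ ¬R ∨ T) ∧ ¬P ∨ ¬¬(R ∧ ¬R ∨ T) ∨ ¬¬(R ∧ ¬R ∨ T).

T

¬¬(R ∧ ¬R ∨ T) ∧ ¬P ∨ ¬¬(R ∧ ¬R ∨ T) ∨ ¬¬(R ∧ ¬R ∨ T)
= ¬¬(R ∧ ¬R ∨ T) ∨ ¬¬(R ∧ ¬R ∨ T)   [absorption]
= ¬¬(R ∧ ¬R ∨ T)   [idempotence]
= ¬¬T   [complement / identity]
= T   [double negation]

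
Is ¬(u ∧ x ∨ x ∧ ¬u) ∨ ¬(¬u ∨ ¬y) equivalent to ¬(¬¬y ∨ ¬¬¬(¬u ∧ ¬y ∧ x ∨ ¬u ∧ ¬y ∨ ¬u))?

No

E1: ¬(u ∧ x ∨ x ∧ ¬u) ∨ ¬(¬u ∨ ¬y)
    = ¬x ∨ ¬(¬u ∨ ¬y)   (distribution)
    = ¬x ∨ u ∧ y   (De Morgan)
E2: ¬(¬¬y ∨ ¬¬¬(¬u ∧ ¬y ∧ x ∨ ¬u ∧ ¬y ∨ ¬u))
    = ¬(¬¬y ∨ ¬¬¬(¬u ∧ ¬y ∨ ¬u))   (absorption)
    = ¬(¬¬y ∨ ¬(¬u ∧ ¬y ∨ ¬u))   (double negation)
    = ¬y ∧ (¬u ∧ ¬y ∨ ¬u)   (De Morgan)
    = ¬y ∧ ¬u   (absorption)
These differ: at u=0, x=0, y=1, E1 = 1 but E2 = 0.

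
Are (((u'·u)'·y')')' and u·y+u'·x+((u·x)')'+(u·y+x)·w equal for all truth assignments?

No

E1: (((u'·u)'·y')')'
    = (u'·u+y)'
    = y'
E2: u·y+u'·x+((u·x)')'+(u·y+x)·w
    = u·y+u'·x+u·x+(u·y+x)·w
    = u·y+x+(u·y+x)·w
    = u·y+x
These differ: at u=0, w=1, x=1, y=1, E1 = 0 but E2 = 1.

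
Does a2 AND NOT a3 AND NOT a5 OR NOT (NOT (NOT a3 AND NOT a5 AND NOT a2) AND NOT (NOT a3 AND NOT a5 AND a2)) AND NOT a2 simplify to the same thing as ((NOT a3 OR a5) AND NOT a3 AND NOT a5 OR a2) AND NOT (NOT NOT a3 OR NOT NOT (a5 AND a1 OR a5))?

Yes

E1: a2 AND NOT a3 AND NOT a5 OR NOT (NOT (NOT a3 AND NOT a5 AND NOT a2) AND NOT (NOT a3 AND NOT a5 AND a2)) AND NOT a2
    = a2 AND NOT a3 AND NOT a5 OR (NOT a3 AND NOT a5 AND NOT a2 OR NOT a3 AND NOT a5 AND a2) AND NOT a2   — De Morgan
    = a2 AND NOT a3 AND NOT a5 OR NOT a3 AND NOT a5 AND NOT a2   — distribution
    = NOT a3 AND NOT a5   — distribution
E2: ((NOT a3 OR a5) AND NOT a3 AND NOT a5 OR a2) AND NOT (NOT NOT a3 OR NOT NOT (a5 AND a1 OR a5))
    = ((NOT a3 OR a5) AND NOT a3 AND NOT a5 OR a2) AND NOT (NOT NOT a3 OR NOT NOT a5)   — absorption
    = ((NOT a3 OR a5) AND NOT a3 AND NOT a5 OR a2) AND NOT a3 AND NOT a5   — De Morgan
    = (NOT a3 AND NOT a5 OR a2) AND NOT a3 AND NOT a5   — absorption
    = NOT a3 AND NOT a5   — absorption
Both reduce to NOT a3 AND NOT a5, so they are equivalent.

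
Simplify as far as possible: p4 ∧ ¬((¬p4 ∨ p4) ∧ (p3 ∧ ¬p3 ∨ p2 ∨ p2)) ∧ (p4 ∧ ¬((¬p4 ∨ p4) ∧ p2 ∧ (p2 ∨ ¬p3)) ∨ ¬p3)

p4 ∧ ¬p2

p4 ∧ ¬((¬p4 ∨ p4) ∧ (p3 ∧ ¬p3 ∨ p2 ∨ p2)) ∧ (p4 ∧ ¬((¬p4 ∨ p4) ∧ p2 ∧ (p2 ∨ ¬p3)) ∨ ¬p3)
= p4 ∧ ¬((¬p4 ∨ p4) ∧ (p3 ∧ ¬p3 ∨ p2 ∨ p2)) ∧ (p4 ∧ ¬((¬p4 ∨ p4) ∧ p2) ∨ ¬p3)
= p4 ∧ ¬((¬p4 ∨ p4) ∧ (p3 ∧ ¬p3 ∨ p2)) ∧ (p4 ∧ ¬((¬p4 ∨ p4) ∧ p2) ∨ ¬p3)
= p4 ∧ ¬((¬p4 ∨ p4) ∧ p2) ∧ (p4 ∧ ¬((¬p4 ∨ p4) ∧ p2) ∨ ¬p3)
= p4 ∧ ¬((¬p4 ∨ p4) ∧ p2)
= p4 ∧ ¬p2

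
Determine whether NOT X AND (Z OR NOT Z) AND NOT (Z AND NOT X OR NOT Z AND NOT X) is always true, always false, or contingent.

always false

NOT X AND (Z OR NOT Z) AND NOT (Z AND NOT X OR NOT Z AND NOT X)
= NOT X AND (Z OR NOT Z) AND NOT NOT X   (distribution)
= NOT X AND NOT NOT X   (complement / identity)
= NOT X AND X   (double negation)
= FALSE   (complement)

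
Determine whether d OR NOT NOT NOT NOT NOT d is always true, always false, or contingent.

always true

d OR NOT NOT NOT NOT NOT d
= d OR NOT NOT NOT d   [double negation]
= d OR NOT d   [double negation]
= TRUE   [complement]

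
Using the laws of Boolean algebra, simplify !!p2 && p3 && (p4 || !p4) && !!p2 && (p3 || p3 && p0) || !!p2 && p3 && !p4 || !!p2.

p2

!!p2 && p3 && (p4 || !p4) && !!p2 && (p3 || p3 && p0) || !!p2 && p3 && !p4 || !!p2
= !!p2 && p3 && (p4 || !p4) && !!p2 && p3 || !!p2 && p3 && !p4 || !!p2   — absorption
= !!p2 && p3 && !!p2 && p3 || !!p2 && p3 && !p4 || !!p2   — complement / identity
= (!!p2 && p3 || !p4) && !!p2 && p3 || !!p2   — distribution
= !!p2 && p3 || !!p2   — absorption
= !!p2   — absorption
= p2   — double negation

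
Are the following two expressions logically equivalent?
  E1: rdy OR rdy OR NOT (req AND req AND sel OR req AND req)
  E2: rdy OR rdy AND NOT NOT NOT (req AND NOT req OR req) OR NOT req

Yes

E1: rdy OR rdy OR NOT (req AND req AND sel OR req AND req)
    = rdy OR rdy OR NOT (req AND req)   (absorption)
    = rdy OR NOT (req AND req)   (idempotence)
    = rdy OR NOT req   (idempotence)
E2: rdy OR rdy AND NOT NOT NOT (req AND NOT req OR req) OR NOT req
    = rdy OR rdy AND NOT NOT NOT req OR NOT req   (complement / identity)
    = rdy OR rdy AND NOT req OR NOT req   (double negation)
    = rdy OR NOT req   (absorption)
Both reduce to rdy OR NOT req, so they are equivalent.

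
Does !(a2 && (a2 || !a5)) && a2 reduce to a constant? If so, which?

!(a2 && (a2 || !a5)) && a2
= !a2 && a2   — absorption
= false   — complement

yes, False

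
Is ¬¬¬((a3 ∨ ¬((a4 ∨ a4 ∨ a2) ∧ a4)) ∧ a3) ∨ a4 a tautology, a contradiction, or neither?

¬¬¬((a3 ∨ ¬((a4 ∨ a4 ∨ a2) ∧ a4)) ∧ a3) ∨ a4
= ¬¬¬((a3 ∨ ¬((a4 ∨ a2) ∧ a4)) ∧ a3) ∨ a4   [idempotence]
= ¬¬¬((a3 ∨ ¬a4) ∧ a3) ∨ a4   [absorption]
= ¬((a3 ∨ ¬a4) ∧ a3) ∨ a4   [double negation]
= ¬a3 ∨ a4   [absorption]
This depends on a3, a4, so it is not a constant.

neither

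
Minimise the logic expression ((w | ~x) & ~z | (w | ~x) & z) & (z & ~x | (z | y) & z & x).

(w | ~x) & z

((w | ~x) & ~z | (w | ~x) & z) & (z & ~x | (z | y) & z & x)
= ((w | ~x) & ~z | (w | ~x) & z) & (z & ~x | z & x)
= ((w | ~x) & ~z | (w | ~x) & z) & z
= (w | ~x) & z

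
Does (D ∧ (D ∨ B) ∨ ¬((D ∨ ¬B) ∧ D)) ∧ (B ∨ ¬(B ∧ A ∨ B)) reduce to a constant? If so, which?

yes, True

(D ∧ (D ∨ B) ∨ ¬((D ∨ ¬B) ∧ D)) ∧ (B ∨ ¬(B ∧ A ∨ B))
= (D ∧ (D ∨ B) ∨ ¬D) ∧ (B ∨ ¬(B ∧ A ∨ B))
= (D ∧ (D ∨ B) ∨ ¬D) ∧ (B ∨ ¬B)
= (D ∨ ¬D) ∧ (B ∨ ¬B)
= B ∨ ¬B
= True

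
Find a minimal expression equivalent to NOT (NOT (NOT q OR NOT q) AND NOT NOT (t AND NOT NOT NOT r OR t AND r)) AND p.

NOT (NOT (NOT q OR NOT q) AND NOT NOT (t AND NOT NOT NOT r OR t AND r)) AND p
= NOT (NOT NOT q AND NOT NOT (t AND NOT NOT NOT r OR t AND r)) AND p
= NOT (NOT NOT q AND NOT NOT (t AND NOT r OR t AND r)) AND p
= (NOT q OR NOT (t AND NOT r OR t AND r)) AND p
= (NOT q OR NOT t) AND p

(NOT q OR NOT t) AND p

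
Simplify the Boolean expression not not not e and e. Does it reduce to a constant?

not not not e and e
= not e and e   — double negation
= False   — complement

False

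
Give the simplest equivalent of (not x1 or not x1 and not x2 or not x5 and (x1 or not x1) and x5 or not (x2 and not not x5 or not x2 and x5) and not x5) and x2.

(not x1 or not x5) and x2

(not x1 or not x1 and not x2 or not x5 and (x1 or not x1) and x5 or not (x2 and not not x5 or not x2 and x5) and not x5) and x2
= (not x1 or not x1 and not x2 or not x5 and (x1 or not x1) and x5 or not (x2 and x5 or not x2 and x5) and not x5) and x2   [double negation]
= (not x1 or not x5 and (x1 or not x1) and x5 or not (x2 and x5 or not x2 and x5) and not x5) and x2   [absorption]
= (not x1 or not x5 and x5 or not (x2 and x5 or not x2 and x5) and not x5) and x2   [complement / identity]
= (not x1 or not x5 and x5 or not x5 and not x5) and x2   [distribution]
= (not x1 or not x5) and x2   [distribution]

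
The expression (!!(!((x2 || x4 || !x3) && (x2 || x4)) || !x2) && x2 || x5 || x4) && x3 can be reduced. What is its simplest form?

(x5 || x4) && x3

(!!(!((x2 || x4 || !x3) && (x2 || x4)) || !x2) && x2 || x5 || x4) && x3
= (!!(!(x2 || x4) || !x2) && x2 || x5 || x4) && x3
= (!((x2 || x4) && x2) && x2 || x5 || x4) && x3
= (!x2 && x2 || x5 || x4) && x3
= (x5 || x4) && x3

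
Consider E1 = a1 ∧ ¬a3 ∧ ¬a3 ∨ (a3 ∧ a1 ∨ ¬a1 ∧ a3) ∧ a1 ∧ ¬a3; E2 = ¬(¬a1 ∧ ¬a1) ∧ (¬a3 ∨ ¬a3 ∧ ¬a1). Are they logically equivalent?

E1: a1 ∧ ¬a3 ∧ ¬a3 ∨ (a3 ∧ a1 ∨ ¬a1 ∧ a3) ∧ a1 ∧ ¬a3
    = a1 ∧ ¬a3 ∧ ¬a3 ∨ a3 ∧ a1 ∧ ¬a3   — distribution
    = a1 ∧ ¬a3   — distribution
E2: ¬(¬a1 ∧ ¬a1) ∧ (¬a3 ∨ ¬a3 ∧ ¬a1)
    = (a1 ∨ a1) ∧ (¬a3 ∨ ¬a3 ∧ ¬a1)   — De Morgan
    = a1 ∧ (¬a3 ∨ ¬a3 ∧ ¬a1)   — idempotence
    = a1 ∧ ¬a3   — absorption
Both reduce to a1 ∧ ¬a3, so they are equivalent.

Yes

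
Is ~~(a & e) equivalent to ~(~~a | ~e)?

No

E1: ~~(a & e)
    = a & e   (double negation)
E2: ~(~~a | ~e)
    = ~a & e   (De Morgan)
These differ: at a=0, e=1, E1 = 0 but E2 = 1.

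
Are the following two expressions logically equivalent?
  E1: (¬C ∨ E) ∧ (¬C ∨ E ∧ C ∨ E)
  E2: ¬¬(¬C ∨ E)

Yes

E1: (¬C ∨ E) ∧ (¬C ∨ E ∧ C ∨ E)
    = (¬C ∨ E) ∧ (¬C ∨ E)   — absorption
    = ¬C ∨ E   — idempotence
E2: ¬¬(¬C ∨ E)
    = ¬C ∨ E   — double negation
Both reduce to ¬C ∨ E, so they are equivalent.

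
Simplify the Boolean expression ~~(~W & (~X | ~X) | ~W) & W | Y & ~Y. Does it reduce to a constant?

0

~~(~W & (~X | ~X) | ~W) & W | Y & ~Y
= ~~(~W & (~X | ~X) | ~W) & W
= ~~(~W & ~X | ~W) & W
= ~~~W & W
= ~W & W
= 0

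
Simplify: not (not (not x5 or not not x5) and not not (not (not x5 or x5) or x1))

True

not (not (not x5 or not not x5) and not not (not (not x5 or x5) or x1))
= not (not (not x5 or x5) and not not (not (not x5 or x5) or x1))   (double negation)
= not (not (not x5 or x5) and (not (not x5 or x5) or x1))   (double negation)
= not not (not x5 or x5)   (absorption)
= not x5 or x5   (double negation)
= True   (complement)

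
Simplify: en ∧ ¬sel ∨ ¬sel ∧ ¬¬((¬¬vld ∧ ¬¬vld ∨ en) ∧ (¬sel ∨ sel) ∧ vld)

en ∧ ¬sel ∨ ¬sel ∧ ¬¬((¬¬vld ∧ ¬¬vld ∨ en) ∧ (¬sel ∨ sel) ∧ vld)
= en ∧ ¬sel ∨ ¬sel ∧ ¬¬((¬¬vld ∧ ¬¬vld ∨ en) ∧ vld)   [complement / identity]
= (en ∨ ¬¬((¬¬vld ∧ ¬¬vld ∨ en) ∧ vld)) ∧ ¬sel   [distribution]
= (en ∨ ¬¬((¬¬vld ∨ en) ∧ vld)) ∧ ¬sel   [idempotence]
= (en ∨ (¬¬vld ∨ en) ∧ vld) ∧ ¬sel   [double negation]
= (en ∨ (vld ∨ en) ∧ vld) ∧ ¬sel   [double negation]
= (en ∨ vld) ∧ ¬sel   [absorption]

(en ∨ vld) ∧ ¬sel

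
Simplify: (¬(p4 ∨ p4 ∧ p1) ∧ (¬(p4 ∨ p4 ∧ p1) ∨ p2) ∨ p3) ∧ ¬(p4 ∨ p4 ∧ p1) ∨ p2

¬p4 ∨ p2

(¬(p4 ∨ p4 ∧ p1) ∧ (¬(p4 ∨ p4 ∧ p1) ∨ p2) ∨ p3) ∧ ¬(p4 ∨ p4 ∧ p1) ∨ p2
= (¬(p4 ∨ p4 ∧ p1) ∨ p3) ∧ ¬(p4 ∨ p4 ∧ p1) ∨ p2   — absorption
= ¬(p4 ∨ p4 ∧ p1) ∨ p2   — absorption
= ¬p4 ∨ p2   — absorption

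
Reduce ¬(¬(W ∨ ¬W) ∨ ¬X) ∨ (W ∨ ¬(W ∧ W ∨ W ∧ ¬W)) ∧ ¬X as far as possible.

True

¬(¬(W ∨ ¬W) ∨ ¬X) ∨ (W ∨ ¬(W ∧ W ∨ W ∧ ¬W)) ∧ ¬X
= ¬(¬(W ∨ ¬W) ∨ ¬X) ∨ (W ∨ ¬W) ∧ ¬X   (distribution)
= (W ∨ ¬W) ∧ X ∨ (W ∨ ¬W) ∧ ¬X   (De Morgan)
= W ∨ ¬W   (distribution)
= True   (complement)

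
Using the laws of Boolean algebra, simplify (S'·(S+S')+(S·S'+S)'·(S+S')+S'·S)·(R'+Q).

(S'·(S+S')+(S·S'+S)'·(S+S')+S'·S)·(R'+Q)
= (S'·(S+S')+(S·S'+S)'·(S+S'))·(R'+Q)   (complement / identity)
= (S'·(S+S')+S'·(S+S'))·(R'+Q)   (complement / identity)
= S'·(S+S')·(R'+Q)   (idempotence)
= S'·(R'+Q)   (complement / identity)

S'·(R'+Q)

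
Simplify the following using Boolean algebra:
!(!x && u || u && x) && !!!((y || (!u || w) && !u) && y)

!u && !y

!(!x && u || u && x) && !!!((y || (!u || w) && !u) && y)
= !u && !!!((y || (!u || w) && !u) && y)   [distribution]
= !u && !!!((y || !u) && y)   [absorption]
= !u && !!!y   [absorption]
= !u && !y   [double negation]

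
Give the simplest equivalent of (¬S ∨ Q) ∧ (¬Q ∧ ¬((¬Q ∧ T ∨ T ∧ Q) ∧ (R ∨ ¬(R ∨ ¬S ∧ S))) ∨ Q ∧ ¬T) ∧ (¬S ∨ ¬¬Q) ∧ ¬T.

(¬S ∨ Q) ∧ (¬Q ∧ ¬((¬Q ∧ T ∨ T ∧ Q) ∧ (R ∨ ¬(R ∨ ¬S ∧ S))) ∨ Q ∧ ¬T) ∧ (¬S ∨ ¬¬Q) ∧ ¬T
= (¬S ∨ Q) ∧ (¬Q ∧ ¬(T ∧ (R ∨ ¬(R ∨ ¬S ∧ S))) ∨ Q ∧ ¬T) ∧ (¬S ∨ ¬¬Q) ∧ ¬T   [distribution]
= (¬S ∨ Q) ∧ (¬Q ∧ ¬(T ∧ (R ∨ ¬R)) ∨ Q ∧ ¬T) ∧ (¬S ∨ ¬¬Q) ∧ ¬T   [complement / identity]
= (¬S ∨ Q) ∧ (¬Q ∧ ¬T ∨ Q ∧ ¬T) ∧ (¬S ∨ ¬¬Q) ∧ ¬T   [complement / identity]
= (¬S ∨ Q) ∧ ¬T ∧ (¬S ∨ ¬¬Q) ∧ ¬T   [distribution]
= (¬S ∨ Q) ∧ ¬T ∧ (¬S ∨ Q) ∧ ¬T   [double negation]
= (¬S ∨ Q) ∧ ¬T   [idempotence]

(¬S ∨ Q) ∧ ¬T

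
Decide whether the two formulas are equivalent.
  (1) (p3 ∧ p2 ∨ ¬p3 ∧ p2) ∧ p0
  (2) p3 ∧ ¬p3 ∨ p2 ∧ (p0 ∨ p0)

E1: (p3 ∧ p2 ∨ ¬p3 ∧ p2) ∧ p0
    = p2 ∧ p0   — distribution
E2: p3 ∧ ¬p3 ∨ p2 ∧ (p0 ∨ p0)
    = p3 ∧ ¬p3 ∨ p2 ∧ p0   — idempotence
    = p2 ∧ p0   — complement / identity
Both reduce to p2 ∧ p0, so they are equivalent.

Yes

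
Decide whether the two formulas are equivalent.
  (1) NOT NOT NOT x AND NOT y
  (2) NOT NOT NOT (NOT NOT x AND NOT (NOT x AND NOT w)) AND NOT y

Yes

E1: NOT NOT NOT x AND NOT y
    = NOT x AND NOT y
E2: NOT NOT NOT (NOT NOT x AND NOT (NOT x AND NOT w)) AND NOT y
    = NOT (NOT NOT x AND NOT (NOT x AND NOT w)) AND NOT y
    = (NOT x OR NOT x AND NOT w) AND NOT y
    = NOT x AND NOT y
Both reduce to NOT x AND NOT y, so they are equivalent.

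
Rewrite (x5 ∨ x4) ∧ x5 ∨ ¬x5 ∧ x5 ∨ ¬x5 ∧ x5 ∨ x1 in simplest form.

x5 ∨ x1

(x5 ∨ x4) ∧ x5 ∨ ¬x5 ∧ x5 ∨ ¬x5 ∧ x5 ∨ x1
= (x5 ∨ x4) ∧ x5 ∨ ¬x5 ∧ x5 ∨ x1   — idempotence
= (x5 ∨ x4) ∧ x5 ∨ x1   — complement / identity
= x5 ∨ x1   — absorption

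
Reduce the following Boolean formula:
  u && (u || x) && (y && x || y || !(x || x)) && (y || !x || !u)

u && (y || !x)

u && (u || x) && (y && x || y || !(x || x)) && (y || !x || !u)
= u && (y && x || y || !(x || x)) && (y || !x || !u)   (absorption)
= u && (y && x || y || !x) && (y || !x || !u)   (idempotence)
= u && (y || !x) && (y || !x || !u)   (absorption)
= u && (y || !x)   (absorption)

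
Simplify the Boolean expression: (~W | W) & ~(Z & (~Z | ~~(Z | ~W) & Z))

~Z

(~W | W) & ~(Z & (~Z | ~~(Z | ~W) & Z))
= (~W | W) & ~(Z & (~Z | (Z | ~W) & Z))   — double negation
= (~W | W) & ~(Z & (~Z | Z))   — absorption
= (~W | W) & ~Z   — complement / identity
= ~Z   — complement / identity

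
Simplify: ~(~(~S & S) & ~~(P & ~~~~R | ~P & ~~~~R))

~(~(~S & S) & ~~(P & ~~~~R | ~P & ~~~~R))
= ~S & S | ~(P & ~~~~R | ~P & ~~~~R)
= ~(P & ~~~~R | ~P & ~~~~R)
= ~~~~~R
= ~~~R
= ~R

~R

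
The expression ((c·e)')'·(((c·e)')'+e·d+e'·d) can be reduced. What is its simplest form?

((c·e)')'·(((c·e)')'+e·d+e'·d)
= ((c·e)')'·(((c·e)')'+d)   — distribution
= ((c·e)')'   — absorption
= c·e   — double negation

c·e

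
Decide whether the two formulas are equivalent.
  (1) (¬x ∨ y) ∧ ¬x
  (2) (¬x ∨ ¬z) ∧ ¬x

E1: (¬x ∨ y) ∧ ¬x
    = ¬x   [absorption]
E2: (¬x ∨ ¬z) ∧ ¬x
    = ¬x   [absorption]
Both reduce to ¬x, so they are equivalent.

Yes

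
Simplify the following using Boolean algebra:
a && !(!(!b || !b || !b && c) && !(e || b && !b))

a && (!b || e)

a && !(!(!b || !b || !b && c) && !(e || b && !b))
= a && !(!(!b || !b) && !(e || b && !b))
= a && !(!(!b || !b) && !e)
= a && (!b || !b || e)
= a && (!b || e)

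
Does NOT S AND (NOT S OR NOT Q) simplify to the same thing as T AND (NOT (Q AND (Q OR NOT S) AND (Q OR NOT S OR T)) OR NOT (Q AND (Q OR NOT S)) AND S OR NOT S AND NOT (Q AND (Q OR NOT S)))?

No

E1: NOT S AND (NOT S OR NOT Q)
    = NOT S   (absorption)
E2: T AND (NOT (Q AND (Q OR NOT S) AND (Q OR NOT S OR T)) OR NOT (Q AND (Q OR NOT S)) AND S OR NOT S AND NOT (Q AND (Q OR NOT S)))
    = T AND (NOT (Q AND (Q OR NOT S)) OR NOT (Q AND (Q OR NOT S)) AND S OR NOT S AND NOT (Q AND (Q OR NOT S)))   (absorption)
    = T AND (NOT (Q AND (Q OR NOT S)) OR NOT (Q AND (Q OR NOT S)))   (distribution)
    = T AND NOT (Q AND (Q OR NOT S))   (idempotence)
    = T AND NOT Q   (absorption)
These differ: at Q=0, S=0, T=0, E1 = 1 but E2 = 0.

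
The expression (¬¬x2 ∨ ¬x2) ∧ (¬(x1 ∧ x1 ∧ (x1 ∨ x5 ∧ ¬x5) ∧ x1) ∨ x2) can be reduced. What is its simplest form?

¬x1 ∨ x2

(¬¬x2 ∨ ¬x2) ∧ (¬(x1 ∧ x1 ∧ (x1 ∨ x5 ∧ ¬x5) ∧ x1) ∨ x2)
= (x2 ∨ ¬x2) ∧ (¬(x1 ∧ x1 ∧ (x1 ∨ x5 ∧ ¬x5) ∧ x1) ∨ x2)   — double negation
= ¬(x1 ∧ x1 ∧ (x1 ∨ x5 ∧ ¬x5) ∧ x1) ∨ x2   — complement / identity
= ¬(x1 ∧ x1 ∧ x1 ∧ x1) ∨ x2   — complement / identity
= ¬(x1 ∧ x1) ∨ x2   — idempotence
= ¬x1 ∨ x2   — idempotence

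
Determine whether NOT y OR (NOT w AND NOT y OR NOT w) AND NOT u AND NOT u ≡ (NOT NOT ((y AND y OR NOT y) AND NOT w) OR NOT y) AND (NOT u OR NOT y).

Yes

E1: NOT y OR (NOT w AND NOT y OR NOT w) AND NOT u AND NOT u
    = NOT y OR NOT w AND NOT u AND NOT u
    = NOT y OR NOT w AND NOT u
E2: (NOT NOT ((y AND y OR NOT y) AND NOT w) OR NOT y) AND (NOT u OR NOT y)
    = (NOT NOT ((y OR NOT y) AND NOT w) OR NOT y) AND (NOT u OR NOT y)
    = ((y OR NOT y) AND NOT w OR NOT y) AND (NOT u OR NOT y)
    = (NOT w OR NOT y) AND (NOT u OR NOT y)
    = NOT y OR NOT w AND NOT u
Both reduce to NOT y OR NOT w AND NOT u, so they are equivalent.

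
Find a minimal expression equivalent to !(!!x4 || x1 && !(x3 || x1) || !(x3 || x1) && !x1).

!x4 && (x3 || x1)

!(!!x4 || x1 && !(x3 || x1) || !(x3 || x1) && !x1)
= !(!!x4 || !(x3 || x1))   — distribution
= !x4 && (x3 || x1)   — De Morgan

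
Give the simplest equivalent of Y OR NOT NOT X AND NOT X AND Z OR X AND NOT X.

Y

Y OR NOT NOT X AND NOT X AND Z OR X AND NOT X
= Y OR X AND NOT X AND Z OR X AND NOT X   — double negation
= Y OR X AND NOT X   — absorption
= Y   — complement / identity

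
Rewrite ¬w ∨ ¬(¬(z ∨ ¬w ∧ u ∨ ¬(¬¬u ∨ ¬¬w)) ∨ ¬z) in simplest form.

¬w ∨ z

¬w ∨ ¬(¬(z ∨ ¬w ∧ u ∨ ¬(¬¬u ∨ ¬¬w)) ∨ ¬z)
= ¬w ∨ ¬(¬(z ∨ ¬w ∧ u ∨ ¬u ∧ ¬w) ∨ ¬z)   [De Morgan]
= ¬w ∨ (z ∨ ¬w ∧ u ∨ ¬u ∧ ¬w) ∧ z   [De Morgan]
= ¬w ∨ (z ∨ ¬w) ∧ z   [distribution]
= ¬w ∨ z   [absorption]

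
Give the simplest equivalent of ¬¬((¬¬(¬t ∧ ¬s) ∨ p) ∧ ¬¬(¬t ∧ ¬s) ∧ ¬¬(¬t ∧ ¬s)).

¬t ∧ ¬s

¬¬((¬¬(¬t ∧ ¬s) ∨ p) ∧ ¬¬(¬t ∧ ¬s) ∧ ¬¬(¬t ∧ ¬s))
= ¬¬((¬¬(¬t ∧ ¬s) ∨ p) ∧ ¬¬(¬t ∧ ¬s))   — idempotence
= ¬¬¬¬(¬t ∧ ¬s)   — absorption
= ¬¬(¬t ∧ ¬s)   — double negation
= ¬t ∧ ¬s   — double negation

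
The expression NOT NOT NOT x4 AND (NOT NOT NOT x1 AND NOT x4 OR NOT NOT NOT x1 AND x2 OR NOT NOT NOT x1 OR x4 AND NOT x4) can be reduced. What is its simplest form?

NOT NOT NOT x4 AND (NOT NOT NOT x1 AND NOT x4 OR NOT NOT NOT x1 AND x2 OR NOT NOT NOT x1 OR x4 AND NOT x4)
= NOT NOT NOT x4 AND (NOT NOT NOT x1 AND NOT x4 OR NOT NOT NOT x1 AND x2 OR NOT NOT NOT x1)   — complement / identity
= NOT x4 AND (NOT NOT NOT x1 AND NOT x4 OR NOT NOT NOT x1 AND x2 OR NOT NOT NOT x1)   — double negation
= NOT x4 AND (NOT NOT NOT x1 AND NOT x4 OR NOT NOT NOT x1)   — absorption
= NOT x4 AND NOT NOT NOT x1   — absorption
= NOT x4 AND NOT x1   — double negation

NOT x4 AND NOT x1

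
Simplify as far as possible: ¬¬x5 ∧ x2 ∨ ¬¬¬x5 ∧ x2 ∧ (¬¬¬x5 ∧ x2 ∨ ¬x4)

x2

¬¬x5 ∧ x2 ∨ ¬¬¬x5 ∧ x2 ∧ (¬¬¬x5 ∧ x2 ∨ ¬x4)
= ¬¬x5 ∧ x2 ∨ ¬¬¬x5 ∧ x2   — absorption
= ¬¬x5 ∧ x2 ∨ ¬x5 ∧ x2   — double negation
= x5 ∧ x2 ∨ ¬x5 ∧ x2   — double negation
= x2   — distribution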